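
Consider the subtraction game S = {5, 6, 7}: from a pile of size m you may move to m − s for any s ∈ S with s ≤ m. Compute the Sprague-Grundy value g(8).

Grundy values for subtraction set {5, 6, 7}:
k:     0  1  2  3  4  5  6  7  8
g(k):  0  0  0  0  0  1  1  1  1
So g(8) = 1.

1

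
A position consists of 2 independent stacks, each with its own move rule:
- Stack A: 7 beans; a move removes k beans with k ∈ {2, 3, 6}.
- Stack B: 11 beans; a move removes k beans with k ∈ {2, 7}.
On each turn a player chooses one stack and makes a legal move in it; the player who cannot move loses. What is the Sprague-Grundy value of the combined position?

Grundy values for stack A (subtraction set {2, 3, 6}):
g(0) = mex{} = 0
g(1) = mex{} = 0
g(2) = mex{0} = 1
g(3) = mex{0} = 1
g(4) = mex{0,1} = 2
g(5) = mex{1} = 0
g(6) = mex{0,1,2} = 3
g(7) = mex{0,2} = 1
So g(7) = 1.
For stack B, compute g(0), g(1), … with moves {2, 7}:
k:     0  1  2  3  4  5  6  7  8  9 10 11
g(k):  0  0  1  1  0  0  1  1  2  0  0  1
So g(11) = 1.
By the Sprague-Grundy theorem, the Grundy value of a sum of independent games is the XOR of the component values.
Combined value = 1 ⊕ 1 = 0.

0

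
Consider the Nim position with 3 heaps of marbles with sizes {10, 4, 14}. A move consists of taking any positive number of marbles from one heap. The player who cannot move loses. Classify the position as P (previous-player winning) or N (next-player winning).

In binary:
  1010  (10)
  0100  (4)
  1110  (14)
  ----
  0000  (0)
The nim-sum is 0, so this is a P-position: the player to move is in a losing position under optimal play.

P-position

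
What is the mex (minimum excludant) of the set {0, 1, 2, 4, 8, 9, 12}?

3

The values 0, 1, 2 are all present; 3 is the first non-negative integer missing from the set.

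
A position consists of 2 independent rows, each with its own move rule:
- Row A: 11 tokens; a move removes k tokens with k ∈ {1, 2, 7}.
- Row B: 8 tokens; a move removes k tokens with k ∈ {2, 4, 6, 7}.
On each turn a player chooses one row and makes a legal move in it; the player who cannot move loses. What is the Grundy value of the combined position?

6

Grundy values for row A (subtraction set {1, 2, 7}):
k:     0  1  2  3  4  5  6  7  8  9 10 11
g(k):  0  1  2  0  1  2  0  1  2  0  1  2
So g(11) = 2.
Grundy values for row B (subtraction set {2, 4, 6, 7}):
k:     0  1  2  3  4  5  6  7  8
g(k):  0  0  1  1  2  2  3  3  4
So g(8) = 4.
The value of a disjunctive sum is the nim-sum of the parts.
Combined value = 2 ⊕ 4 = 6.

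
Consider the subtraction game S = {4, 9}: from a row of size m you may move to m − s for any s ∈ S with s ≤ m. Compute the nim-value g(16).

0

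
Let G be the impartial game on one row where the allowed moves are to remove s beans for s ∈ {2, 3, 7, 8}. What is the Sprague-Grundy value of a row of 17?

1

Compute g(0), g(1), … for moves {2, 3, 7, 8}:
k:     0  1  2  3  4  5  6  7  8  9 10 11 12 13 14 15 16 17
g(k):  0  0  1  1  2  0  0  1  1  2  0  0  1  1  2  0  0  1
So g(17) = 1.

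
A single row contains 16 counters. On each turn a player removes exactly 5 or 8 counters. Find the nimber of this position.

Compute g(0), g(1), … for moves {5, 8}:
k:     0  1  2  3  4  5  6  7  8  9 10 11 12 13 14 15 16
g(k):  0  0  0  0  0  1  1  1  1  1  2  2  2  0  0  0  0
So g(16) = 0.

0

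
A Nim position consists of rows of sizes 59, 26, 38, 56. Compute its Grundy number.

63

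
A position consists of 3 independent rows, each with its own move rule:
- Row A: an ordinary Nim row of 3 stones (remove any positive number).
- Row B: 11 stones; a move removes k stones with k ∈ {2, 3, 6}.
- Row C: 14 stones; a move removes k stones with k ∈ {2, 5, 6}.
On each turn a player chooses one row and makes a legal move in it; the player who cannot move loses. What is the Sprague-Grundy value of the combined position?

3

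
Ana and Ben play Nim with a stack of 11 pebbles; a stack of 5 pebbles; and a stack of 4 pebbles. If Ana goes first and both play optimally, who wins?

Nim-sum: 11 XOR 5 XOR 4 = 10.
The nim-sum is 10 ≠ 0, so this is an N-position: the player to move can win; Ana has a winning move.

Ana wins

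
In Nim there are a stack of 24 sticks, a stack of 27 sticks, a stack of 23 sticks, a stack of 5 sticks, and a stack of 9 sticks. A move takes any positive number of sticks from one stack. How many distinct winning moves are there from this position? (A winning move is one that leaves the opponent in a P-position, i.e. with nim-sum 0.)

Compute the nim-sum pairwise:
24 ^ 27 = 3
3 ^ 23 = 20
20 ^ 5 = 17
17 ^ 9 = 24
The overall nim-sum is X = 24. A stack of size p has a winning move iff p XOR X < p (reduce it to p XOR X).
  24: 24 XOR 24 = 0 < 24 — winning move (to 0).
  27: 27 XOR 24 = 3 < 27 — winning move (to 3).
  23: 23 XOR 24 = 15 < 23 — winning move (to 15).
  5: 5 XOR 24 = 29 ≥ 5 — no move.
  9: 9 XOR 24 = 17 ≥ 9 — no move.
That gives 3 winning moves.

3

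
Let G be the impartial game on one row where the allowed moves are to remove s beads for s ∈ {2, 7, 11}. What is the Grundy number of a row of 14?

Build the Grundy sequence with g(k) = mex{g(k−s) : s ∈ {2, 7, 11}, s ≤ k}:
g(0) = mex{} = 0
g(1) = mex{} = 0
g(2) = mex{0} = 1
g(3) = mex{0} = 1
g(4) = mex{1} = 0
g(5) = mex{1} = 0
g(6) = mex{0} = 1
g(7) = mex{0} = 1
g(8) = mex{0,1} = 2
g(9) = mex{1} = 0
g(10) = mex{1,2} = 0
g(11) = mex{0} = 1
g(12) = mex{0} = 1
g(13) = mex{1} = 0
g(14) = mex{1} = 0
So g(14) = 0.

0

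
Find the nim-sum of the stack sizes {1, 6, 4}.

3

Compute the nim-sum pairwise:
1 ^ 6 = 7
7 ^ 4 = 3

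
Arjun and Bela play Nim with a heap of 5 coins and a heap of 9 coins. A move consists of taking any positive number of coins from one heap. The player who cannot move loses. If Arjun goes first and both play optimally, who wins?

Arjun wins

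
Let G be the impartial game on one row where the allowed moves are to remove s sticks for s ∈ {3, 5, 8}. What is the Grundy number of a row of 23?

Grundy values for subtraction set {3, 5, 8}:
k:     0  1  2  3  4  5  6  7  8  9 10 11 12 13 14 15 16 17 18 19 20 21 22 23
g(k):  0  0  0  1  1  1  2  2  2  3  3  0  0  0  1  1  1  2  2  2  3  3  0  0
So g(23) = 0.

0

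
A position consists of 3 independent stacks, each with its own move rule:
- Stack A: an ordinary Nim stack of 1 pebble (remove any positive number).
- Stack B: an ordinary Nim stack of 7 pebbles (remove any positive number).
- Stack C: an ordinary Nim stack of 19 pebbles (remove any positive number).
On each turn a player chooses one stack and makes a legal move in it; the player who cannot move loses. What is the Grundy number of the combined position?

21

Stack A is a plain Nim stack of size 1, so its Grundy value is 1.
Stack B is a plain Nim stack of size 7, so its Grundy value is 7.
Stack C is a plain Nim stack of size 19, so its Grundy value is 19.
By the Sprague-Grundy theorem, the Grundy value of a sum of independent games is the XOR of the component values.
Combined value = 1 ⊕ 7 ⊕ 19 = 21.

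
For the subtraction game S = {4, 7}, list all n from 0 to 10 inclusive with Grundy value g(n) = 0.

0, 1, 2, 3

Grundy values for subtraction set {4, 7}:
g(0) = mex{} = 0
g(1) = mex{} = 0
g(2) = mex{} = 0
g(3) = mex{} = 0
g(4) = mex{0} = 1
g(5) = mex{0} = 1
g(6) = mex{0} = 1
g(7) = mex{0} = 1
g(8) = mex{0,1} = 2
g(9) = mex{0,1} = 2
g(10) = mex{0,1} = 2
The P-positions (g = 0) in 0..10 are 0, 1, 2, 3.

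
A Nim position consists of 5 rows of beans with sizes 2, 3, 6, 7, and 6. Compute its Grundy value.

6

Nim-sum: 2 ^ 3 ^ 6 ^ 7 ^ 6 = 6.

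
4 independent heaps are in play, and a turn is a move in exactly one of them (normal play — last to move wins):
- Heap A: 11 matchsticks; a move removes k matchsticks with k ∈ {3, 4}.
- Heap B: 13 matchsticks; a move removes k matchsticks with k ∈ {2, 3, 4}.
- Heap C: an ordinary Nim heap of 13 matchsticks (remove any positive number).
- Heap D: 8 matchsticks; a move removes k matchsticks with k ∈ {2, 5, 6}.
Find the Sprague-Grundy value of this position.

For heap A, compute g(0), g(1), … with moves {3, 4}:
k:     0  1  2  3  4  5  6  7  8  9 10 11
g(k):  0  0  0  1  1  1  2  0  0  0  1  1
So g(11) = 1.
Grundy values for heap B (subtraction set {2, 3, 4}):
g(0) = mex{} = 0
g(1) = mex{} = 0
g(2) = mex{0} = 1
g(3) = mex{0} = 1
g(4) = mex{0,1} = 2
g(5) = mex{0,1} = 2
g(6) = mex{1,2} = 0
g(7) = mex{1,2} = 0
g(8) = mex{0,2} = 1
g(9) = mex{0,2} = 1
g(10) = mex{0,1} = 2
g(11) = mex{0,1} = 2
g(12) = mex{1,2} = 0
g(13) = mex{1,2} = 0
So g(13) = 0.
Heap C is a plain Nim heap of size 13, so its Grundy value is 13.
For heap D, compute g(0), g(1), … with moves {2, 5, 6}:
g(0) = mex{} = 0
g(1) = mex{} = 0
g(2) = mex{0} = 1
g(3) = mex{0} = 1
g(4) = mex{1} = 0
g(5) = mex{0,1} = 2
g(6) = mex{0} = 1
g(7) = mex{0,1,2} = 3
g(8) = mex{1} = 0
So g(8) = 0.
The value of a disjunctive sum is the nim-sum of the parts.
Combined value = 1 ⊕ 0 ⊕ 13 ⊕ 0 = 12.

12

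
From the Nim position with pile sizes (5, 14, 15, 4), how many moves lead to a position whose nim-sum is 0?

Bitwise XOR of the heap sizes:
  0101  (5)
  1110  (14)
  1111  (15)
  0100  (4)
  ----
  0000  (0)
The nim-sum is already 0, so every move leaves a nonzero nim-sum — there are no winning moves.

0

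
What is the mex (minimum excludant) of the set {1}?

0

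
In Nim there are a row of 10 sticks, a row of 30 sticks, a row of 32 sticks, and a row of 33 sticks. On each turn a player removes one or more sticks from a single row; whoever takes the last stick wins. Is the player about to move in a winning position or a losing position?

Winning position

In binary:
  001010  (10)
  011110  (30)
  100000  (32)
  100001  (33)
  ------
  010101  (21)
The nim-sum is 21 ≠ 0, so this is an N-position: the player to move can win.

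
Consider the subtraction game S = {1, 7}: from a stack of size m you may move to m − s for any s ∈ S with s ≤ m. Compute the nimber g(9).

1

Compute g(0), g(1), … for moves {1, 7}:
k:     0  1  2  3  4  5  6  7  8  9
g(k):  0  1  0  1  0  1  0  1  0  1
So g(9) = 1.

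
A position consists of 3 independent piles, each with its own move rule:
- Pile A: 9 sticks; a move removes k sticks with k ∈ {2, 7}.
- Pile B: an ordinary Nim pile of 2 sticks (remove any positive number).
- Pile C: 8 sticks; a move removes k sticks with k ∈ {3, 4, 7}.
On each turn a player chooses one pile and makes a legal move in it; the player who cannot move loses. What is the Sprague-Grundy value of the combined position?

0

For pile A, compute g(0), g(1), … with moves {2, 7}:
k:     0  1  2  3  4  5  6  7  8  9
g(k):  0  0  1  1  0  0  1  1  2  0
So g(9) = 0.
Pile B is a plain Nim pile of size 2, so its Grundy value is 2.
Grundy values for pile C (subtraction set {3, 4, 7}):
k:     0  1  2  3  4  5  6  7  8
g(k):  0  0  0  1  1  1  2  2  2
So g(8) = 2.
By the Sprague-Grundy theorem, the Grundy value of a sum of independent games is the XOR of the component values.
Combined value = 0 XOR 2 XOR 2 = 0.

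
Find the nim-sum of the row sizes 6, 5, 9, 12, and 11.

Compute the nim-sum pairwise:
6 ^ 5 = 3
3 ^ 9 = 10
10 ^ 12 = 6
6 ^ 11 = 13

13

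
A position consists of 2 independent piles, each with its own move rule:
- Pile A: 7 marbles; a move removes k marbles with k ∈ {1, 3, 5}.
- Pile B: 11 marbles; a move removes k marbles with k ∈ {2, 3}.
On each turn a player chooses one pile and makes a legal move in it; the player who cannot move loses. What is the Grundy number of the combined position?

For pile A, compute g(0), g(1), … with moves {1, 3, 5}:
g(0) = mex{} = 0
g(1) = mex{0} = 1
g(2) = mex{1} = 0
g(3) = mex{0} = 1
g(4) = mex{1} = 0
g(5) = mex{0} = 1
g(6) = mex{1} = 0
g(7) = mex{0} = 1
So g(7) = 1.
Build the Grundy sequence for pile B with g(k) = mex{g(k−s) : s ∈ {2, 3}, s ≤ k}:
g(0) = mex{} = 0
g(1) = mex{} = 0
g(2) = mex{0} = 1
g(3) = mex{0} = 1
g(4) = mex{0,1} = 2
g(5) = mex{1} = 0
g(6) = mex{1,2} = 0
g(7) = mex{0,2} = 1
g(8) = mex{0} = 1
g(9) = mex{0,1} = 2
g(10) = mex{1} = 0
g(11) = mex{1,2} = 0
So g(11) = 0.
By the Sprague-Grundy theorem, the Grundy value of a sum of independent games is the XOR of the component values.
Combined value = 1 ⊕ 0 = 1.

1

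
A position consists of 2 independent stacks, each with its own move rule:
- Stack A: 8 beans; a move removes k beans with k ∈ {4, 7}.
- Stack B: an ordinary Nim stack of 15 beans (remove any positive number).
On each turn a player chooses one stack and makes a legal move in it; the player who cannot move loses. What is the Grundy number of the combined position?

Build the Grundy sequence for stack A with g(k) = mex{g(k−s) : s ∈ {4, 7}, s ≤ k}:
g(0) = mex{} = 0
g(1) = mex{} = 0
g(2) = mex{} = 0
g(3) = mex{} = 0
g(4) = mex{0} = 1
g(5) = mex{0} = 1
g(6) = mex{0} = 1
g(7) = mex{0} = 1
g(8) = mex{0,1} = 2
So g(8) = 2.
Stack B is a plain Nim stack of size 15, so its Grundy value is 15.
The value of a disjunctive sum is the nim-sum of the parts.
Combined value = 2 XOR 15 = 13.

13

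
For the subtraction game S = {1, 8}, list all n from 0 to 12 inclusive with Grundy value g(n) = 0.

0, 2, 4, 6, 9, 11

Build the Grundy sequence with g(k) = mex{g(k−s) : s ∈ {1, 8}, s ≤ k}:
k:     0  1  2  3  4  5  6  7  8  9 10 11 12
g(k):  0  1  0  1  0  1  0  1  2  0  1  0  1
The P-positions (g = 0) in 0..12 are 0, 2, 4, 6, 9, 11.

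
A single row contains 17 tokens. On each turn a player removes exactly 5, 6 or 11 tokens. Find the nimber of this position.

0

Grundy values for subtraction set {5, 6, 11}:
k:     0  1  2  3  4  5  6  7  8  9 10 11 12 13 14 15 16 17
g(k):  0  0  0  0  0  1  1  1  1  1  2  2  2  2  2  3  0  0
So g(17) = 0.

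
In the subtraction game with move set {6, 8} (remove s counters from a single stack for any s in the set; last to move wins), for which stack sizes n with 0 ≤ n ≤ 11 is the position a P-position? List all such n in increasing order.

0, 1, 2, 3, 4, 5

Compute g(0), g(1), … for moves {6, 8}:
k:     0  1  2  3  4  5  6  7  8  9 10 11
g(k):  0  0  0  0  0  0  1  1  1  1  1  1
The P-positions (g = 0) in 0..11 are 0, 1, 2, 3, 4, 5.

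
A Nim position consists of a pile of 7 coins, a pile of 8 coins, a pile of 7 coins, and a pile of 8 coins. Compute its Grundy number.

0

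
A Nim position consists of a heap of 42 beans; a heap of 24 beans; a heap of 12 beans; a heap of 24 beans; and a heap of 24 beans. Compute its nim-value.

Nim-sum: 42 ^ 24 ^ 12 ^ 24 ^ 24 = 62.

62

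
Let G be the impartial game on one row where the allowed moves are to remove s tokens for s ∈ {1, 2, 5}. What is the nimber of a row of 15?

0

Compute g(0), g(1), … for moves {1, 2, 5}:
k:     0  1  2  3  4  5  6  7  8  9 10 11 12 13 14 15
g(k):  0  1  2  0  1  2  0  1  2  0  1  2  0  1  2  0
So g(15) = 0.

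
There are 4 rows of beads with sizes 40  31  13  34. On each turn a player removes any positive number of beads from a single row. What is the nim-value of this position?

Nim-sum: 40 XOR 31 XOR 13 XOR 34 = 24.

24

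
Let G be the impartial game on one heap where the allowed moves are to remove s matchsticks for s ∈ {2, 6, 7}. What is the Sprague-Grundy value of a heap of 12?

2

Build the Grundy sequence with g(k) = mex{g(k−s) : s ∈ {2, 6, 7}, s ≤ k}:
k:     0  1  2  3  4  5  6  7  8  9 10 11 12
g(k):  0  0  1  1  0  0  1  1  2  0  3  1  2
So g(12) = 2.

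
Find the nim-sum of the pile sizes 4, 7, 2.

1

Nim-sum: 4 ⊕ 7 ⊕ 2 = 1.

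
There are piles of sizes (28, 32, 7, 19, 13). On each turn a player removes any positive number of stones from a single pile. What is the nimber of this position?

Nim-sum: 28 XOR 32 XOR 7 XOR 19 XOR 13 = 37.

37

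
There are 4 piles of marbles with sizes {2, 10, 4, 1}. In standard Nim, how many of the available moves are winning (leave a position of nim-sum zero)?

1

Compute the nim-sum pairwise:
2 ^ 10 = 8
8 ^ 4 = 12
12 ^ 1 = 13
The overall nim-sum is X = 13. A pile of size p has a winning move iff p XOR X < p (reduce it to p XOR X).
  2: 2 XOR 13 = 15 ≥ 2 — no move.
  10: 10 XOR 13 = 7 < 10 — winning move (to 7).
  4: 4 XOR 13 = 9 ≥ 4 — no move.
  1: 1 XOR 13 = 12 ≥ 1 — no move.
That gives 1 winning move.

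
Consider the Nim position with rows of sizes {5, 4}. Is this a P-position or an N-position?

N-position

Compute the nim-sum pairwise:
5 XOR 4 = 1
The nim-sum is 1 ≠ 0, so this is an N-position: the player to move can win.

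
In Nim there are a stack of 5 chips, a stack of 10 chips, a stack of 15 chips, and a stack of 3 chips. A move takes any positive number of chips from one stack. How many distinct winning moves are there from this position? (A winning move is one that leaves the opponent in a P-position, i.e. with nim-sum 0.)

3

Nim-sum: 5 ^ 10 ^ 15 ^ 3 = 3.
The overall nim-sum is X = 3. A stack of size p has a winning move iff p XOR X < p (reduce it to p XOR X).
  5: 5 XOR 3 = 6 ≥ 5 — no move.
  10: 10 XOR 3 = 9 < 10 — winning move (to 9).
  15: 15 XOR 3 = 12 < 15 — winning move (to 12).
  3: 3 XOR 3 = 0 < 3 — winning move (to 0).
That gives 3 winning moves.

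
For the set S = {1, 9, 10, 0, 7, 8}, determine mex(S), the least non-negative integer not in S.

2

The values 0, 1 are all present; 2 is the first non-negative integer missing from the set.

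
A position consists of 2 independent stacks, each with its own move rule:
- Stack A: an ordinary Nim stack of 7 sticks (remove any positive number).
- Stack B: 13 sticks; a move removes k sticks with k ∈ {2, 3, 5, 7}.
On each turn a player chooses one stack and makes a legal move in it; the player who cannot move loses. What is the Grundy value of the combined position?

Stack A is a plain Nim stack of size 7, so its Grundy value is 7.
Build the Grundy sequence for stack B with g(k) = mex{g(k−s) : s ∈ {2, 3, 5, 7}, s ≤ k}:
k:     0  1  2  3  4  5  6  7  8  9 10 11 12 13
g(k):  0  0  1  1  2  2  3  3  4  0  0  1  1  2
So g(13) = 2.
The value of a disjunctive sum is the nim-sum of the parts.
Combined value = 7 XOR 2 = 5.

5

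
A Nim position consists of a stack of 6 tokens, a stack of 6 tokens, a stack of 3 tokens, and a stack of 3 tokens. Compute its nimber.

Nim-sum: 6 ^ 6 ^ 3 ^ 3 = 0.

0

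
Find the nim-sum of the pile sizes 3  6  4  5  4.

Compute the nim-sum pairwise:
3 ^ 6 = 5
5 ^ 4 = 1
1 ^ 5 = 4
4 ^ 4 = 0

0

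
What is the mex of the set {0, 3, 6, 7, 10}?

0 is in the set but 1 is not, so the mex is 1.

1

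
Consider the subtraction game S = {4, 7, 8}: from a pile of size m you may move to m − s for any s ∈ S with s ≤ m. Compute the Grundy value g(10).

Compute g(0), g(1), … for moves {4, 7, 8}:
g(0) = mex{} = 0
g(1) = mex{} = 0
g(2) = mex{} = 0
g(3) = mex{} = 0
g(4) = mex{0} = 1
g(5) = mex{0} = 1
g(6) = mex{0} = 1
g(7) = mex{0} = 1
g(8) = mex{0,1} = 2
g(9) = mex{0,1} = 2
g(10) = mex{0,1} = 2
So g(10) = 2.

2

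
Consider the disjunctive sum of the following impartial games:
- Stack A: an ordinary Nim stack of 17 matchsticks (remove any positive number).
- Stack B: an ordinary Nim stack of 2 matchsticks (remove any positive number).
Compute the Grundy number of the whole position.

Stack A is a plain Nim stack of size 17, so its Grundy value is 17.
Stack B is a plain Nim stack of size 2, so its Grundy value is 2.
The value of a disjunctive sum is the nim-sum of the parts.
Combined value = 17 ⊕ 2 = 19.

19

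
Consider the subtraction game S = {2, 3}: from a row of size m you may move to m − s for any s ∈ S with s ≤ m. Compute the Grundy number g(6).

Compute g(0), g(1), … for moves {2, 3}:
g(0) = mex{} = 0
g(1) = mex{} = 0
g(2) = mex{0} = 1
g(3) = mex{0} = 1
g(4) = mex{0,1} = 2
g(5) = mex{1} = 0
g(6) = mex{1,2} = 0
So g(6) = 0.

0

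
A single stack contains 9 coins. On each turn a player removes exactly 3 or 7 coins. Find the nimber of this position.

Grundy values for subtraction set {3, 7}:
k:     0  1  2  3  4  5  6  7  8  9
g(k):  0  0  0  1  1  1  0  2  2  1
So g(9) = 1.

1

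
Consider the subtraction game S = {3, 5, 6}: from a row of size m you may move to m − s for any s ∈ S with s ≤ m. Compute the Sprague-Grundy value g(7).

2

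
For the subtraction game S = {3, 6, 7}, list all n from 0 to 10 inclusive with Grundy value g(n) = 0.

0, 1, 2, 10

Grundy values for subtraction set {3, 6, 7}:
k:     0  1  2  3  4  5  6  7  8  9 10
g(k):  0  0  0  1  1  1  2  2  2  3  0
The P-positions (g = 0) in 0..10 are 0, 1, 2, 10.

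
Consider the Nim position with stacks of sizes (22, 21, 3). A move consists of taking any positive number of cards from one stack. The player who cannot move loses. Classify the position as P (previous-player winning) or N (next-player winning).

Compute the nim-sum pairwise:
22 ^ 21 = 3
3 ^ 3 = 0
The nim-sum is 0, so this is a P-position: the player to move is in a losing position under optimal play.

P-position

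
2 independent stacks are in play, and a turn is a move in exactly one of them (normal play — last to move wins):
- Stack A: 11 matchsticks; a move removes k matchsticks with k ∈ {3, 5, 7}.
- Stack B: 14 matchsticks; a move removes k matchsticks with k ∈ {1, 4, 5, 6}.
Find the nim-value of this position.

3

Build the Grundy sequence for stack A with g(k) = mex{g(k−s) : s ∈ {3, 5, 7}, s ≤ k}:
g(0) = mex{} = 0
g(1) = mex{} = 0
g(2) = mex{} = 0
g(3) = mex{0} = 1
g(4) = mex{0} = 1
g(5) = mex{0} = 1
g(6) = mex{0,1} = 2
g(7) = mex{0,1} = 2
g(8) = mex{0,1} = 2
g(9) = mex{0,1,2} = 3
g(10) = mex{1,2} = 0
g(11) = mex{1,2} = 0
So g(11) = 0.
Build the Grundy sequence for stack B with g(k) = mex{g(k−s) : s ∈ {1, 4, 5, 6}, s ≤ k}:
k:     0  1  2  3  4  5  6  7  8  9 10 11 12 13 14
g(k):  0  1  0  1  2  3  2  3  4  0  1  0  1  2  3
So g(14) = 3.
The value of a disjunctive sum is the nim-sum of the parts.
Combined value = 0 ⊕ 3 = 3.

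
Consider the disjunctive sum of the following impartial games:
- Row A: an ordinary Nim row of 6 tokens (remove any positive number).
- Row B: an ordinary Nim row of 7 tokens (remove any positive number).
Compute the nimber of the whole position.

1

Row A is a plain Nim row of size 6, so its Grundy value is 6.
Row B is a plain Nim row of size 7, so its Grundy value is 7.
By the Sprague-Grundy theorem, the Grundy value of a sum of independent games is the XOR of the component values.
Combined value = 6 ⊕ 7 = 1.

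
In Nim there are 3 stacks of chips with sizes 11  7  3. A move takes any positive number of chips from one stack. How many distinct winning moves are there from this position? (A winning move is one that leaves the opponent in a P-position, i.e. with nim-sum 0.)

1

Write each in binary and XOR column by column:
  1011  (11)
  0111  (7)
  0011  (3)
  ----
  1111  (15)
The overall nim-sum is X = 15. A stack of size p has a winning move iff p XOR X < p (reduce it to p XOR X).
  11: 11 XOR 15 = 4 < 11 — winning move (to 4).
  7: 7 XOR 15 = 8 ≥ 7 — no move.
  3: 3 XOR 15 = 12 ≥ 3 — no move.
That gives 1 winning move.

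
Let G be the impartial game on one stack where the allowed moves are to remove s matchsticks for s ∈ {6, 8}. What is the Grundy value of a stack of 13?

2

Compute g(0), g(1), … for moves {6, 8}:
g(0) = mex{} = 0
g(1) = mex{} = 0
g(2) = mex{} = 0
g(3) = mex{} = 0
g(4) = mex{} = 0
g(5) = mex{} = 0
g(6) = mex{0} = 1
g(7) = mex{0} = 1
g(8) = mex{0} = 1
g(9) = mex{0} = 1
g(10) = mex{0} = 1
g(11) = mex{0} = 1
g(12) = mex{0,1} = 2
g(13) = mex{0,1} = 2
So g(13) = 2.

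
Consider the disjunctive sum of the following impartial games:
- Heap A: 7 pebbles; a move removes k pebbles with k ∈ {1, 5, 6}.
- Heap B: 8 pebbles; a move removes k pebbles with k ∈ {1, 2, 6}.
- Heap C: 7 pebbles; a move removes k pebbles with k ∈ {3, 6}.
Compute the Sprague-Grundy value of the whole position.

0

For heap A, compute g(0), g(1), … with moves {1, 5, 6}:
k:     0  1  2  3  4  5  6  7
g(k):  0  1  0  1  0  1  2  3
So g(7) = 3.
Build the Grundy sequence for heap B with g(k) = mex{g(k−s) : s ∈ {1, 2, 6}, s ≤ k}:
k:     0  1  2  3  4  5  6  7  8
g(k):  0  1  2  0  1  2  3  0  1
So g(8) = 1.
For heap C, compute g(0), g(1), … with moves {3, 6}:
g(0) = mex{} = 0
g(1) = mex{} = 0
g(2) = mex{} = 0
g(3) = mex{0} = 1
g(4) = mex{0} = 1
g(5) = mex{0} = 1
g(6) = mex{0,1} = 2
g(7) = mex{0,1} = 2
So g(7) = 2.
By the Sprague-Grundy theorem, the Grundy value of a sum of independent games is the XOR of the component values.
Combined value = 3 ⊕ 1 ⊕ 2 = 0.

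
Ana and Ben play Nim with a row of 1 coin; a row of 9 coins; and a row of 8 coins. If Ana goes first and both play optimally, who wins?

Ben wins

Compute the nim-sum pairwise:
1 ⊕ 9 = 8
8 ⊕ 8 = 0
The nim-sum is 0, so this is a P-position: the player to move is in a losing position under optimal play; Ana is about to move from it and so loses — Ben wins.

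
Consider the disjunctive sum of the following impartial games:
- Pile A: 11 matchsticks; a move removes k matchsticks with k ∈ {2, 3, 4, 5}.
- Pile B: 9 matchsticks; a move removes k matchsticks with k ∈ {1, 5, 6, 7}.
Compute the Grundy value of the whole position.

Grundy values for pile A (subtraction set {2, 3, 4, 5}):
k:     0  1  2  3  4  5  6  7  8  9 10 11
g(k):  0  0  1  1  2  2  3  0  0  1  1  2
So g(11) = 2.
Build the Grundy sequence for pile B with g(k) = mex{g(k−s) : s ∈ {1, 5, 6, 7}, s ≤ k}:
k:     0  1  2  3  4  5  6  7  8  9
g(k):  0  1  0  1  0  1  2  3  2  3
So g(9) = 3.
The value of a disjunctive sum is the nim-sum of the parts.
Combined value = 2 XOR 3 = 1.

1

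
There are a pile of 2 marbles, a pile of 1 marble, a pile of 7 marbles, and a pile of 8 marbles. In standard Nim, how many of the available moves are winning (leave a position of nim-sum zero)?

1

Compute the nim-sum pairwise:
2 XOR 1 = 3
3 XOR 7 = 4
4 XOR 8 = 12
The overall nim-sum is X = 12. A pile of size p has a winning move iff p XOR X < p (reduce it to p XOR X).
  2: 2 XOR 12 = 14 ≥ 2 — no move.
  1: 1 XOR 12 = 13 ≥ 1 — no move.
  7: 7 XOR 12 = 11 ≥ 7 — no move.
  8: 8 XOR 12 = 4 < 8 — winning move (to 4).
That gives 1 winning move.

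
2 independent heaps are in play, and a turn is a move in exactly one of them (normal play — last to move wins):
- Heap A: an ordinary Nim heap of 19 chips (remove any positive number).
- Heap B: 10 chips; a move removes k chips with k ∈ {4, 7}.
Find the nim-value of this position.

17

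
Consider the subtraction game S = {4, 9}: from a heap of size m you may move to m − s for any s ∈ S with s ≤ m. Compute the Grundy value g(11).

Grundy values for subtraction set {4, 9}:
k:     0  1  2  3  4  5  6  7  8  9 10 11
g(k):  0  0  0  0  1  1  1  1  0  2  2  2
So g(11) = 2.

2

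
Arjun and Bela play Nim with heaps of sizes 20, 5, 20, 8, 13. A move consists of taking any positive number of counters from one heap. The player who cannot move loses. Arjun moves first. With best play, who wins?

Bela wins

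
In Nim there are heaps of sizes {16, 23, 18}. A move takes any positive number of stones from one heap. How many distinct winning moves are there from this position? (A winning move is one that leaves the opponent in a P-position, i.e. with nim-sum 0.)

3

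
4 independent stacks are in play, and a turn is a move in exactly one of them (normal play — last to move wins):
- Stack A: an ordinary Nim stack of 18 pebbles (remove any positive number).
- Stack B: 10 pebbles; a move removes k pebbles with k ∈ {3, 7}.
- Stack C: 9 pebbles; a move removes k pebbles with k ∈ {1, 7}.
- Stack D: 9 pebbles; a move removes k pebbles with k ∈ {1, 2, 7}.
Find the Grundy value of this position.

19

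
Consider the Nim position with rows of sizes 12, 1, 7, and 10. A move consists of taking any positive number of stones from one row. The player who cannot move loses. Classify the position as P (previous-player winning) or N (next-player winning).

P-position

In binary:
  1100  (12)
  0001  (1)
  0111  (7)
  1010  (10)
  ----
  0000  (0)
The nim-sum is 0, so this is a P-position: the player to move is in a losing position under optimal play.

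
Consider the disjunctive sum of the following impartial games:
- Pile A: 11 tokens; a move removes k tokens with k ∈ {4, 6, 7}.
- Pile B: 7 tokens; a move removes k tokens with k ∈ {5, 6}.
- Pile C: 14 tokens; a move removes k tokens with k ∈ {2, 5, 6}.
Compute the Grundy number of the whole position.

0

Build the Grundy sequence for pile A with g(k) = mex{g(k−s) : s ∈ {4, 6, 7}, s ≤ k}:
k:     0  1  2  3  4  5  6  7  8  9 10 11
g(k):  0  0  0  0  1  1  1  1  2  2  2  0
So g(11) = 0.
Build the Grundy sequence for pile B with g(k) = mex{g(k−s) : s ∈ {5, 6}, s ≤ k}:
k:     0  1  2  3  4  5  6  7
g(k):  0  0  0  0  0  1  1  1
So g(7) = 1.
Build the Grundy sequence for pile C with g(k) = mex{g(k−s) : s ∈ {2, 5, 6}, s ≤ k}:
k:     0  1  2  3  4  5  6  7  8  9 10 11 12 13 14
g(k):  0  0  1  1  0  2  1  3  0  2  1  0  0  1  1
So g(14) = 1.
By the Sprague-Grundy theorem, the Grundy value of a sum of independent games is the XOR of the component values.
Combined value = 0 ⊕ 1 ⊕ 1 = 0.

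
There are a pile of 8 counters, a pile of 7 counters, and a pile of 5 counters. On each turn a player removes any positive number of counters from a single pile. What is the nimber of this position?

10

Nim-sum: 8 XOR 7 XOR 5 = 10.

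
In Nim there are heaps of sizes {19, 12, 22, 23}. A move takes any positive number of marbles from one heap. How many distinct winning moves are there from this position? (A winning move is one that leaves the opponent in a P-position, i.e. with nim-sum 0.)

3

Write each in binary and XOR column by column:
  10011  (19)
  01100  (12)
  10110  (22)
  10111  (23)
  -----
  11110  (30)
The overall nim-sum is X = 30. A heap of size p has a winning move iff p XOR X < p (reduce it to p XOR X).
  19: 19 XOR 30 = 13 < 19 — winning move (to 13).
  12: 12 XOR 30 = 18 ≥ 12 — no move.
  22: 22 XOR 30 = 8 < 22 — winning move (to 8).
  23: 23 XOR 30 = 9 < 23 — winning move (to 9).
That gives 3 winning moves.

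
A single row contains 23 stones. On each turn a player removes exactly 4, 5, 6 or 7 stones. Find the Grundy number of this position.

0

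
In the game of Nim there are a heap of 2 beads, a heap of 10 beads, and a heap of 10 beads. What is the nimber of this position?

Compute the nim-sum pairwise:
2 XOR 10 = 8
8 XOR 10 = 2

2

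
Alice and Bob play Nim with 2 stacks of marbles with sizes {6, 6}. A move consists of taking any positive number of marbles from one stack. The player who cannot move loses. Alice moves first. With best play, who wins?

Bob wins

Nim-sum: 6 XOR 6 = 0.
The nim-sum is 0, so this is a P-position: the player to move is in a losing position under optimal play; Alice is about to move from it and so loses — Bob wins.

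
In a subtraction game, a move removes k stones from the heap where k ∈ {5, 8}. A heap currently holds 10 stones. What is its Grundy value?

Build the Grundy sequence with g(k) = mex{g(k−s) : s ∈ {5, 8}, s ≤ k}:
k:     0  1  2  3  4  5  6  7  8  9 10
g(k):  0  0  0  0  0  1  1  1  1  1  2
So g(10) = 2.

2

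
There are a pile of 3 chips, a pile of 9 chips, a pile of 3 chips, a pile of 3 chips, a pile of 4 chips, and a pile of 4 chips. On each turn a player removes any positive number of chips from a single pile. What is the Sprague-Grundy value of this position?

10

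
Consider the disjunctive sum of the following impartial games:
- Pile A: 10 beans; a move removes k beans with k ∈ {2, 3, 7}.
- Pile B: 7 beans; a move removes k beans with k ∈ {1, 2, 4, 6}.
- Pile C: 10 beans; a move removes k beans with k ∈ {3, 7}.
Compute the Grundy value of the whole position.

Grundy values for pile A (subtraction set {2, 3, 7}):
g(0) = mex{} = 0
g(1) = mex{} = 0
g(2) = mex{0} = 1
g(3) = mex{0} = 1
g(4) = mex{0,1} = 2
g(5) = mex{1} = 0
g(6) = mex{1,2} = 0
g(7) = mex{0,2} = 1
g(8) = mex{0} = 1
g(9) = mex{0,1} = 2
g(10) = mex{1} = 0
So g(10) = 0.
Build the Grundy sequence for pile B with g(k) = mex{g(k−s) : s ∈ {1, 2, 4, 6}, s ≤ k}:
k:     0  1  2  3  4  5  6  7
g(k):  0  1  2  0  1  2  3  4
So g(7) = 4.
Grundy values for pile C (subtraction set {3, 7}):
k:     0  1  2  3  4  5  6  7  8  9 10
g(k):  0  0  0  1  1  1  0  2  2  1  0
So g(10) = 0.
The value of a disjunctive sum is the nim-sum of the parts.
Combined value = 0 XOR 4 XOR 0 = 4.

4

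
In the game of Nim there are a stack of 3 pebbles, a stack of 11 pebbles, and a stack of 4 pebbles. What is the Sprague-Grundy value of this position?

12

Nim-sum: 3 ⊕ 11 ⊕ 4 = 12.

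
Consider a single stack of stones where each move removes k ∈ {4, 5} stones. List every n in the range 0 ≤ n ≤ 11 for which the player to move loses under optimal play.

0, 1, 2, 3, 9, 10, 11

Build the Grundy sequence with g(k) = mex{g(k−s) : s ∈ {4, 5}, s ≤ k}:
k:     0  1  2  3  4  5  6  7  8  9 10 11
g(k):  0  0  0  0  1  1  1  1  2  0  0  0
The P-positions (g = 0) in 0..11 are 0, 1, 2, 3, 9, 10, 11.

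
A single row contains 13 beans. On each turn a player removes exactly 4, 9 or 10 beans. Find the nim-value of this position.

3

Grundy values for subtraction set {4, 9, 10}:
k:     0  1  2  3  4  5  6  7  8  9 10 11 12 13
g(k):  0  0  0  0  1  1  1  1  0  2  2  2  1  3
So g(13) = 3.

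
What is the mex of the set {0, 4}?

1

0 is in the set but 1 is not, so the mex is 1.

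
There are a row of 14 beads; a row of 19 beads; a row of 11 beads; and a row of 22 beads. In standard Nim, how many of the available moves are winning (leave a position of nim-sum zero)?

Bitwise XOR of the heap sizes:
  01110  (14)
  10011  (19)
  01011  (11)
  10110  (22)
  -----
  00000  (0)
The nim-sum is already 0, so every move leaves a nonzero nim-sum — there are no winning moves.

0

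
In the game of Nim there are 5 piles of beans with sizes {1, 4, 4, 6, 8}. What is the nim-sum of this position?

Bitwise XOR of the heap sizes:
  0001  (1)
  0100  (4)
  0100  (4)
  0110  (6)
  1000  (8)
  ----
  1111  (15)

15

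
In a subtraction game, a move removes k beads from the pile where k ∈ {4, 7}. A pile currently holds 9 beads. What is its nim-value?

2

Build the Grundy sequence with g(k) = mex{g(k−s) : s ∈ {4, 7}, s ≤ k}:
k:     0  1  2  3  4  5  6  7  8  9
g(k):  0  0  0  0  1  1  1  1  2  2
So g(9) = 2.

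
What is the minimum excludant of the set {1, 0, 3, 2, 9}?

4

The values 0, 1, 2, 3 are all present; 4 is the first non-negative integer missing from the set.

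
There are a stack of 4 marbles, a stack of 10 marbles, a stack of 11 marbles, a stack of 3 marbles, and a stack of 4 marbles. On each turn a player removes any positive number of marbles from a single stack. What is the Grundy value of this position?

2

Nim-sum: 4 ⊕ 10 ⊕ 11 ⊕ 3 ⊕ 4 = 2.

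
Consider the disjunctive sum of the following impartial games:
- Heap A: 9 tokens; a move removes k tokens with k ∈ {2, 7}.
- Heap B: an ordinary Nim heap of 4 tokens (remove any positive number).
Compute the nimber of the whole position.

4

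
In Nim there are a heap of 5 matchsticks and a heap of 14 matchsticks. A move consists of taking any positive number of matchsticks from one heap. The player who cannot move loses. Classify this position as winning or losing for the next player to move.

In binary:
  0101  (5)
  1110  (14)
  ----
  1011  (11)
The nim-sum is 11 ≠ 0, so this is an N-position: the player to move can win.

Winning position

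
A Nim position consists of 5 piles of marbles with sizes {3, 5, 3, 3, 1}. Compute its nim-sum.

7

Compute the nim-sum pairwise:
3 XOR 5 = 6
6 XOR 3 = 5
5 XOR 3 = 6
6 XOR 1 = 7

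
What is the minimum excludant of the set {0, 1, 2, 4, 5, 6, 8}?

3

The values 0, 1, 2 are all present; 3 is the first non-negative integer missing from the set.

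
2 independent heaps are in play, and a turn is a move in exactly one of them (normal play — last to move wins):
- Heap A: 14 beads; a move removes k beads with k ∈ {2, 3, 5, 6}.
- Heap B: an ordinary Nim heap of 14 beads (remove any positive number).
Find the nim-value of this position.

Grundy values for heap A (subtraction set {2, 3, 5, 6}):
k:     0  1  2  3  4  5  6  7  8  9 10 11 12 13 14
g(k):  0  0  1  1  2  2  3  3  0  0  1  1  2  2  3
So g(14) = 3.
Heap B is a plain Nim heap of size 14, so its Grundy value is 14.
By the Sprague-Grundy theorem, the Grundy value of a sum of independent games is the XOR of the component values.
Combined value = 3 ⊕ 14 = 13.

13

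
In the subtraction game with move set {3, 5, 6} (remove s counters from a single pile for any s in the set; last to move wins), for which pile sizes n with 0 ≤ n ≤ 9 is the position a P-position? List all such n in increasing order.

0, 1, 2, 9

Build the Grundy sequence with g(k) = mex{g(k−s) : s ∈ {3, 5, 6}, s ≤ k}:
g(0) = mex{} = 0
g(1) = mex{} = 0
g(2) = mex{} = 0
g(3) = mex{0} = 1
g(4) = mex{0} = 1
g(5) = mex{0} = 1
g(6) = mex{0,1} = 2
g(7) = mex{0,1} = 2
g(8) = mex{0,1} = 2
g(9) = mex{1,2} = 0
The P-positions (g = 0) in 0..9 are 0, 1, 2, 9.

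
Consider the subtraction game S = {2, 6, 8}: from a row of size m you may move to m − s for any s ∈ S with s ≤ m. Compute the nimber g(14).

0

Compute g(0), g(1), … for moves {2, 6, 8}:
g(0) = mex{} = 0
g(1) = mex{} = 0
g(2) = mex{0} = 1
g(3) = mex{0} = 1
g(4) = mex{1} = 0
g(5) = mex{1} = 0
g(6) = mex{0} = 1
g(7) = mex{0} = 1
g(8) = mex{0,1} = 2
g(9) = mex{0,1} = 2
g(10) = mex{0,1,2} = 3
g(11) = mex{0,1,2} = 3
g(12) = mex{0,1,3} = 2
g(13) = mex{0,1,3} = 2
g(14) = mex{1,2} = 0
So g(14) = 0.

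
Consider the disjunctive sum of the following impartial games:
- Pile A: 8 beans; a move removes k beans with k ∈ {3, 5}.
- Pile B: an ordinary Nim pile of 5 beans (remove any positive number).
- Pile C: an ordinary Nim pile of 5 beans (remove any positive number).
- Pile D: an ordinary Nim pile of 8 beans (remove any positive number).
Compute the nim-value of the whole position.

Build the Grundy sequence for pile A with g(k) = mex{g(k−s) : s ∈ {3, 5}, s ≤ k}:
g(0) = mex{} = 0
g(1) = mex{} = 0
g(2) = mex{} = 0
g(3) = mex{0} = 1
g(4) = mex{0} = 1
g(5) = mex{0} = 1
g(6) = mex{0,1} = 2
g(7) = mex{0,1} = 2
g(8) = mex{1} = 0
So g(8) = 0.
Pile B is a plain Nim pile of size 5, so its Grundy value is 5.
Pile C is a plain Nim pile of size 5, so its Grundy value is 5.
Pile D is a plain Nim pile of size 8, so its Grundy value is 8.
The value of a disjunctive sum is the nim-sum of the parts.
Combined value = 0 XOR 5 XOR 5 XOR 8 = 8.

8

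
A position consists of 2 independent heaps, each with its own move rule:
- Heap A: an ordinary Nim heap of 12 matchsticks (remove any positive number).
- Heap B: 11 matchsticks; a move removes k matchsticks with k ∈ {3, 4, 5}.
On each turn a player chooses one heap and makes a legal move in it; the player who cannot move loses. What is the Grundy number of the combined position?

13

Heap A is a plain Nim heap of size 12, so its Grundy value is 12.
Build the Grundy sequence for heap B with g(k) = mex{g(k−s) : s ∈ {3, 4, 5}, s ≤ k}:
k:     0  1  2  3  4  5  6  7  8  9 10 11
g(k):  0  0  0  1  1  1  2  2  0  0  0  1
So g(11) = 1.
The value of a disjunctive sum is the nim-sum of the parts.
Combined value = 12 XOR 1 = 13.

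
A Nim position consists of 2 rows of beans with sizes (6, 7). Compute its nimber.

Nim-sum: 6 XOR 7 = 1.

1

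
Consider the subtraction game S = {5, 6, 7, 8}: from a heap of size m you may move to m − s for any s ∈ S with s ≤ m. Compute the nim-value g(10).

Build the Grundy sequence with g(k) = mex{g(k−s) : s ∈ {5, 6, 7, 8}, s ≤ k}:
k:     0  1  2  3  4  5  6  7  8  9 10
g(k):  0  0  0  0  0  1  1  1  1  1  2
So g(10) = 2.

2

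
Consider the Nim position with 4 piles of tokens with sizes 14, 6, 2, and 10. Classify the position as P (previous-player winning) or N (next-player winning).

Nim-sum: 14 ^ 6 ^ 2 ^ 10 = 0.
The nim-sum is 0, so this is a P-position: the player to move is in a losing position under optimal play.

P-position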